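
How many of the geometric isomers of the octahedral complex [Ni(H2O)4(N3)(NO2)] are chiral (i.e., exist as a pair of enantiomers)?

0

An octahedron has six vertices in three trans pairs; every non-trans pair is cis.
Working through the distinct placements yields 2 geometric isomers: N3 and NO2 mutually trans; N3 and NO2 mutually cis.
Each arrangement has an internal mirror plane or centre of symmetry, so none is chiral.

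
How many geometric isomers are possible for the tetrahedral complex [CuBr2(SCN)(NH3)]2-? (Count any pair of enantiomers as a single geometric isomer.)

1

In a tetrahedral complex all four positions are equivalent and every pair of ligands is adjacent — there is no cis/trans distinction.
Only one geometric arrangement is possible.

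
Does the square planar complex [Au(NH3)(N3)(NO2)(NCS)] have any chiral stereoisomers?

A square has two trans pairs of vertices; adjacent vertices are cis.
There are 3 geometric isomers: (N3/NH3 trans, NCS/NO2 trans); (N3/NO2 trans, NCS/NH3 trans); (N3/NCS trans, NH3/NO2 trans).
Each arrangement has an internal mirror plane or centre of symmetry, so none is chiral.

no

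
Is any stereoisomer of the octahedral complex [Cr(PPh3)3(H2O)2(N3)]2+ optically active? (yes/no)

The six octahedral sites form three mutually perpendicular trans pairs.
The distinct arrangements are (3 in all): PPh3 mer, H2O trans; PPh3 mer, H2O cis; PPh3 fac, H2O cis.
Each arrangement has an internal mirror plane or centre of symmetry, so none is chiral.

no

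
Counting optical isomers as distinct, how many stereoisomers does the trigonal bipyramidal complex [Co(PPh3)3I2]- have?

A trigonal bipyramid has two axial and three equatorial sites, which are chemically inequivalent.
The distinct arrangements are (3 in all): I both axial; I one axial, one equatorial; I both equatorial.
Each arrangement has an internal mirror plane or centre of symmetry, so none is chiral.

3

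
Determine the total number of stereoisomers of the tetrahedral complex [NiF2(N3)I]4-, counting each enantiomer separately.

Only one geometric arrangement is possible.

1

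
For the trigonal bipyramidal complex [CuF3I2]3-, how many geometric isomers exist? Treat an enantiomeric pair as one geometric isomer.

In a trigonal bipyramid the two axial positions differ from the three equatorial ones.
The distinct arrangements are (3 in all): I both equatorial; I one axial, one equatorial; I both axial.

3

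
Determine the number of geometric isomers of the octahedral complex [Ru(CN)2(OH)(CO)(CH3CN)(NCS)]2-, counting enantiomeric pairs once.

In an octahedral complex each vertex has one trans partner and four cis neighbours.
Systematic enumeration (placing each ligand type in turn and discarding arrangements equivalent by rotation or reflection) gives 9 geometric isomers.

9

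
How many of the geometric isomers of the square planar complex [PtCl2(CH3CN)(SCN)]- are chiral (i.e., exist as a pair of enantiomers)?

0

In a square planar complex each vertex has one trans partner and two cis neighbours.
Working through the distinct placements yields 2 geometric isomers: Cl cis; Cl trans.
Each arrangement has an internal mirror plane or centre of symmetry, so none is chiral.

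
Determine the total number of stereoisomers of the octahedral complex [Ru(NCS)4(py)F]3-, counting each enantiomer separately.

Systematic placement gives 2 geometric isomers: py and F mutually cis; py and F mutually trans.
Each arrangement has an internal mirror plane or centre of symmetry, so none is chiral.

2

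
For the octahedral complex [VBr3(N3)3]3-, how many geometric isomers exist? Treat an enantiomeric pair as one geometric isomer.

2

In an octahedral complex each vertex has one trans partner and four cis neighbours.
Working through the distinct placements yields 2 geometric isomers: Br mer; Br fac.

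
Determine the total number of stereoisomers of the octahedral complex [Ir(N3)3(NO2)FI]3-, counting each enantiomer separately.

The distinct arrangements are (4 in all): N3 mer (3 arrangements); N3 fac (chiral).
One of these lacks any improper symmetry element and so occurs as an enantiomeric pair, giving 4 + 1 = 5 stereoisomers in total.

5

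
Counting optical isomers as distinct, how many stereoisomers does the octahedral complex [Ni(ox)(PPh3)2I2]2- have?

An octahedron has six vertices in three trans pairs; every non-trans pair is cis.
Each ox is bidentate and must span two cis positions.
Working through the distinct placements yields 3 geometric isomers: PPh3 cis, I trans; PPh3 cis, I cis (chiral); PPh3 trans, I cis.
One of these lacks any improper symmetry element and so occurs as an enantiomeric pair, giving 3 + 1 = 4 stereoisomers in total.

4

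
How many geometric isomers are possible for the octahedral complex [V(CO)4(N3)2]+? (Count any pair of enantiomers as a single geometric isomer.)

2

There are 2 geometric isomers: N3 trans; N3 cis.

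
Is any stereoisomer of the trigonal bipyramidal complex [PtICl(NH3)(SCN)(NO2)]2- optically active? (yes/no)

In a trigonal bipyramid the two axial positions differ from the three equatorial ones.
Systematic enumeration (placing each ligand type in turn and discarding arrangements equivalent by rotation or reflection) gives 10 geometric isomers.
Of these, 10 lack any improper symmetry element and so occur as enantiomeric pairs, giving 10 + 10 = 20 stereoisomers in total.

yes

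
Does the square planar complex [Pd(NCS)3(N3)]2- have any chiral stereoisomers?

no

A square has two trans pairs of vertices; adjacent vertices are cis.
Only one geometric arrangement is possible.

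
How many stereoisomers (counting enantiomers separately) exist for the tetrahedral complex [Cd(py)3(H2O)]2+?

Only one geometric arrangement is possible.

1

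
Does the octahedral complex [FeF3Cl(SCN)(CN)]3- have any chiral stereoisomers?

The distinct arrangements are (4 in all): F mer (3 arrangements); F fac (chiral).
One of these lacks any improper symmetry element and so occurs as an enantiomeric pair, giving 4 + 1 = 5 stereoisomers in total.

yes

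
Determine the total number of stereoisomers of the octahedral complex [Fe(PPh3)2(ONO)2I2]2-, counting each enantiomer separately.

Systematic placement gives 5 geometric isomers: PPh3 trans, ONO trans, I trans; PPh3 cis, ONO cis, I trans; PPh3 trans, ONO cis, I cis; PPh3 cis, ONO cis, I cis (chiral); PPh3 cis, ONO trans, I cis.
One of these lacks any improper symmetry element and so occurs as an enantiomeric pair, giving 5 + 1 = 6 stereoisomers in total.

6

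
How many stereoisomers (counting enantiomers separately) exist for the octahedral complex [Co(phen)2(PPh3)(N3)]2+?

Each phen is bidentate and must span two cis positions.
There are 2 geometric isomers: PPh3 and N3 mutually trans; PPh3 and N3 mutually cis (chiral).
One of these lacks any improper symmetry element and so occurs as an enantiomeric pair, giving 2 + 1 = 3 stereoisomers in total.

3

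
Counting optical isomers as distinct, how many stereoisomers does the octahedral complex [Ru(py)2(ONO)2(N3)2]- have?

6

The distinct arrangements are (5 in all): py trans, ONO trans, N3 trans; py cis, ONO cis, N3 trans; py trans, ONO cis, N3 cis; py cis, ONO cis, N3 cis (chiral); py cis, ONO trans, N3 cis.
One of these lacks any improper symmetry element and so occurs as an enantiomeric pair, giving 5 + 1 = 6 stereoisomers in total.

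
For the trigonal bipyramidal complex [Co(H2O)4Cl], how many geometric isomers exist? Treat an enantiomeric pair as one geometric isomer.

A trigonal bipyramid has two axial and three equatorial sites, which are chemically inequivalent.
There are 2 geometric isomers: Cl axial; Cl equatorial.

2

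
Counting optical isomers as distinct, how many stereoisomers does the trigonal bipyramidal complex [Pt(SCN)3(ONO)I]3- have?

Working through the distinct placements yields 4 geometric isomers: ONO axial, I axial; ONO equatorial, I axial; ONO axial, I equatorial; ONO equatorial, I equatorial.
Each arrangement has an internal mirror plane or centre of symmetry, so none is chiral.

4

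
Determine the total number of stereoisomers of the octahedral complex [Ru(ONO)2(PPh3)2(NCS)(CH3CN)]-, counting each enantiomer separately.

8

An octahedron has six vertices in three trans pairs; every non-trans pair is cis.
Systematic placement gives 6 geometric isomers: ONO trans, PPh3 trans; ONO cis, PPh3 cis (3 arrangements, 2 chiral); ONO cis, PPh3 trans; ONO trans, PPh3 cis.
Of these, 2 lack any improper symmetry element and so occur as enantiomeric pairs, giving 6 + 2 = 8 stereoisomers in total.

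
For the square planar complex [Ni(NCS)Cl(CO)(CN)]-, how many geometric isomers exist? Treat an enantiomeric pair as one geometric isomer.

A square has two trans pairs of vertices; adjacent vertices are cis.
There are 3 geometric isomers: (CN/Cl trans, CO/NCS trans); (CN/NCS trans, CO/Cl trans); (CN/CO trans, Cl/NCS trans).

3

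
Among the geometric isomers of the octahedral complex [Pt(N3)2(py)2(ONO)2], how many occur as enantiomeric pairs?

1

In an octahedral complex each vertex has one trans partner and four cis neighbours.
Systematic placement gives 5 geometric isomers: N3 trans, py trans, ONO trans; N3 trans, py cis, ONO cis; N3 cis, py trans, ONO cis; N3 cis, py cis, ONO cis (chiral); N3 cis, py cis, ONO trans.
One of these lacks any improper symmetry element and so occurs as an enantiomeric pair, giving 5 + 1 = 6 stereoisomers in total.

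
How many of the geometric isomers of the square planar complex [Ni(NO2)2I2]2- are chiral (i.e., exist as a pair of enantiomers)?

0

A square has two trans pairs of vertices; adjacent vertices are cis.
Working through the distinct placements yields 2 geometric isomers: NO2 cis; NO2 trans.
Each arrangement has an internal mirror plane or centre of symmetry, so none is chiral.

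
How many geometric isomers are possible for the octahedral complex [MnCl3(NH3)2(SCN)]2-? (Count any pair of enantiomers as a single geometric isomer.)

3

The distinct arrangements are (3 in all): Cl mer, NH3 cis; Cl mer, NH3 trans; Cl fac, NH3 cis.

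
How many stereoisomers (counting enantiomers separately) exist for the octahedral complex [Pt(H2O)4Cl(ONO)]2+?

2

The distinct arrangements are (2 in all): Cl and ONO mutually cis; Cl and ONO mutually trans.
Each arrangement has an internal mirror plane or centre of symmetry, so none is chiral.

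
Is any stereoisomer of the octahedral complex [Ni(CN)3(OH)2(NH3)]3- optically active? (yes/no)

no

In an octahedral complex each vertex has one trans partner and four cis neighbours.
The distinct arrangements are (3 in all): CN mer, OH trans; CN mer, OH cis; CN fac, OH cis.
Each arrangement has an internal mirror plane or centre of symmetry, so none is chiral.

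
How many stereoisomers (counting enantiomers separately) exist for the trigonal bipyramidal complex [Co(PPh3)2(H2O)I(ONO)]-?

A trigonal bipyramid has two axial and three equatorial sites, which are chemically inequivalent.
Systematic enumeration (placing each ligand type in turn and discarding arrangements equivalent by rotation or reflection) gives 7 geometric isomers.
Of these, 3 lack any improper symmetry element and so occur as enantiomeric pairs, giving 7 + 3 = 10 stereoisomers in total.

10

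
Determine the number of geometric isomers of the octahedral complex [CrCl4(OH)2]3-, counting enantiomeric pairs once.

2

There are 2 geometric isomers: OH trans; OH cis.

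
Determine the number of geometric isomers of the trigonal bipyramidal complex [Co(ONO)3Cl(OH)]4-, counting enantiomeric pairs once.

A trigonal bipyramid has two axial and three equatorial sites, which are chemically inequivalent.
There are 4 geometric isomers: Cl axial, OH axial; Cl axial, OH equatorial; Cl equatorial, OH axial; Cl equatorial, OH equatorial.

4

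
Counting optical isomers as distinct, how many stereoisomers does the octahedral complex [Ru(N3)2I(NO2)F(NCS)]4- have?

Exhaustive case analysis gives 9 geometric isomers.
Of these, 6 lack any improper symmetry element and so occur as enantiomeric pairs, giving 9 + 6 = 15 stereoisomers in total.

15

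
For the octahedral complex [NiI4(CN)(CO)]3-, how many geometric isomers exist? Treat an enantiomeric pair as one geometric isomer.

The six octahedral sites form three mutually perpendicular trans pairs.
Working through the distinct placements yields 2 geometric isomers: CN and CO mutually trans; CN and CO mutually cis.

2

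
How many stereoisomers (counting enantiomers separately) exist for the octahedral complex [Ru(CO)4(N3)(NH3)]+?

2

In an octahedral complex each vertex has one trans partner and four cis neighbours.
Working through the distinct placements yields 2 geometric isomers: N3 and NH3 mutually trans; N3 and NH3 mutually cis.
Each arrangement has an internal mirror plane or centre of symmetry, so none is chiral.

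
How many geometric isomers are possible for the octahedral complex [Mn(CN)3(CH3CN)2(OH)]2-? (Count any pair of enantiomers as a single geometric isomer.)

3

An octahedron has six vertices in three trans pairs; every non-trans pair is cis.
Systematic placement gives 3 geometric isomers: CN mer, CH3CN trans; CN fac, CH3CN cis; CN mer, CH3CN cis.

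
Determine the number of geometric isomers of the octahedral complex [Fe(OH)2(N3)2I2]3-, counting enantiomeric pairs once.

The distinct arrangements are (5 in all): OH trans, N3 trans, I trans; OH cis, N3 cis, I trans; OH trans, N3 cis, I cis; OH cis, N3 cis, I cis (chiral); OH cis, N3 trans, I cis.

5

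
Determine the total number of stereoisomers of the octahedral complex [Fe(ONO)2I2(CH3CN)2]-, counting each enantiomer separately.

6

An octahedron has six vertices in three trans pairs; every non-trans pair is cis.
Working through the distinct placements yields 5 geometric isomers: ONO trans, I trans, CH3CN trans; ONO cis, I cis, CH3CN trans; ONO trans, I cis, CH3CN cis; ONO cis, I cis, CH3CN cis (chiral); ONO cis, I trans, CH3CN cis.
One of these lacks any improper symmetry element and so occurs as an enantiomeric pair, giving 5 + 1 = 6 stereoisomers in total.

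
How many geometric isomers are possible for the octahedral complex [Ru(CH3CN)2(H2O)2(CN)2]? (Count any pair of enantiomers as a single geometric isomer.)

5

Working through the distinct placements yields 5 geometric isomers: CH3CN trans, H2O trans, CN trans; CH3CN trans, H2O cis, CN cis; CH3CN cis, H2O trans, CN cis; CH3CN cis, H2O cis, CN cis (chiral); CH3CN cis, H2O cis, CN trans.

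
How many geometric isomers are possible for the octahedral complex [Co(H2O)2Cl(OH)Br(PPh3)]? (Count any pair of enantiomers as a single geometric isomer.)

9

The six octahedral sites form three mutually perpendicular trans pairs.
Exhaustive case analysis gives 9 geometric isomers.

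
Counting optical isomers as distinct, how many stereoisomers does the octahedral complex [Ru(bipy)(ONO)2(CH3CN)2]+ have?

An octahedron has six vertices in three trans pairs; every non-trans pair is cis.
Each bipy is bidentate and must span two cis positions.
The distinct arrangements are (3 in all): ONO cis, CH3CN trans; ONO cis, CH3CN cis (chiral); ONO trans, CH3CN cis.
One of these lacks any improper symmetry element and so occurs as an enantiomeric pair, giving 3 + 1 = 4 stereoisomers in total.

4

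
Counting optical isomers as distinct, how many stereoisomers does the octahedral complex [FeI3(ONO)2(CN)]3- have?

An octahedron has six vertices in three trans pairs; every non-trans pair is cis.
Working through the distinct placements yields 3 geometric isomers: I mer, ONO trans; I fac, ONO cis; I mer, ONO cis.
Each arrangement has an internal mirror plane or centre of symmetry, so none is chiral.

3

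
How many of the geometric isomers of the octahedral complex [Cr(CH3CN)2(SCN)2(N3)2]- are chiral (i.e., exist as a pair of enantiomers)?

The six octahedral sites form three mutually perpendicular trans pairs.
Working through the distinct placements yields 5 geometric isomers: CH3CN trans, SCN trans, N3 trans; CH3CN trans, SCN cis, N3 cis; CH3CN cis, SCN trans, N3 cis; CH3CN cis, SCN cis, N3 cis (chiral); CH3CN cis, SCN cis, N3 trans.
One of these lacks any improper symmetry element and so occurs as an enantiomeric pair, giving 5 + 1 = 6 stereoisomers in total.

1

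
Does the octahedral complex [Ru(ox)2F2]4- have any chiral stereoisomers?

In an octahedral complex each vertex has one trans partner and four cis neighbours.
Each ox is bidentate and must span two cis positions.
Systematic placement gives 2 geometric isomers: F trans; F cis (chiral).
One of these lacks any improper symmetry element and so occurs as an enantiomeric pair, giving 2 + 1 = 3 stereoisomers in total.

yes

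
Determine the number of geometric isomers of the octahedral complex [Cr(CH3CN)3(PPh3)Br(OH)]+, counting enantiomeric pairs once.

4

In an octahedral complex each vertex has one trans partner and four cis neighbours.
There are 4 geometric isomers: CH3CN mer (3 arrangements); CH3CN fac (chiral).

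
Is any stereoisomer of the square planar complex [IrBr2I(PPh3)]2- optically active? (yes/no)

no

A square has two trans pairs of vertices; adjacent vertices are cis.
Working through the distinct placements yields 2 geometric isomers: Br cis; Br trans.
Each arrangement has an internal mirror plane or centre of symmetry, so none is chiral.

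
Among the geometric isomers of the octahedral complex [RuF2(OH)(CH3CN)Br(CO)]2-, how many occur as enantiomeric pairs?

6

An octahedron has six vertices in three trans pairs; every non-trans pair is cis.
Placing the ligands in turn and identifying arrangements related by rotation or reflection leaves 9 distinct geometric isomers.
Of these, 6 lack any improper symmetry element and so occur as enantiomeric pairs, giving 9 + 6 = 15 stereoisomers in total.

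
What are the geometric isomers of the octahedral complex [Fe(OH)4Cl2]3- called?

An octahedron has six vertices in three trans pairs; every non-trans pair is cis.
The distinct arrangements are (2 in all): Cl trans; Cl cis.

cis and trans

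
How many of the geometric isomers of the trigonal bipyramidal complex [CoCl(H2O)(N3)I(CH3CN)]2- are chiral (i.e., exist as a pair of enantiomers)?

In a trigonal bipyramid the two axial positions differ from the three equatorial ones.
Exhaustive case analysis gives 10 geometric isomers.
Of these, 10 lack any improper symmetry element and so occur as enantiomeric pairs, giving 10 + 10 = 20 stereoisomers in total.

10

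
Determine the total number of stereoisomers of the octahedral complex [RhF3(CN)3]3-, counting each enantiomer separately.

The six octahedral sites form three mutually perpendicular trans pairs.
There are 2 geometric isomers: F mer; F fac.
Each arrangement has an internal mirror plane or centre of symmetry, so none is chiral.

2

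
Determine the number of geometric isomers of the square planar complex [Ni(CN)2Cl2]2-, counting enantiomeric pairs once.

2

In a square planar complex each vertex has one trans partner and two cis neighbours.
The distinct arrangements are (2 in all): CN cis; CN trans.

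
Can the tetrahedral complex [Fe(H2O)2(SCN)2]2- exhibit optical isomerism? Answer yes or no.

In a tetrahedral complex all four positions are equivalent and every pair of ligands is adjacent — there is no cis/trans distinction.
Only one geometric arrangement is possible.

no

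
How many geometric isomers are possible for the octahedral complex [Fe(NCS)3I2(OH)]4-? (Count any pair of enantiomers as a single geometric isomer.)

3

The six octahedral sites form three mutually perpendicular trans pairs.
Systematic placement gives 3 geometric isomers: NCS mer, I trans; NCS fac, I cis; NCS mer, I cis.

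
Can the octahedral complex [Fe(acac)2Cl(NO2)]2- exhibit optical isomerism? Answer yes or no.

yes

The six octahedral sites form three mutually perpendicular trans pairs.
Each acac is bidentate and must span two cis positions.
There are 2 geometric isomers: Cl and NO2 mutually trans; Cl and NO2 mutually cis (chiral).
One of these lacks any improper symmetry element and so occurs as an enantiomeric pair, giving 2 + 1 = 3 stereoisomers in total.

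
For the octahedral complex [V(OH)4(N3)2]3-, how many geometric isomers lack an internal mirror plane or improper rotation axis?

0

In an octahedral complex each vertex has one trans partner and four cis neighbours.
The distinct arrangements are (2 in all): N3 trans; N3 cis.
Each arrangement has an internal mirror plane or centre of symmetry, so none is chiral.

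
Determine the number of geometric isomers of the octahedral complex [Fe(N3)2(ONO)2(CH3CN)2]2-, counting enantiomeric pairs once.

5

In an octahedral complex each vertex has one trans partner and four cis neighbours.
Working through the distinct placements yields 5 geometric isomers: N3 trans, ONO trans, CH3CN trans; N3 cis, ONO cis, CH3CN trans; N3 cis, ONO trans, CH3CN cis; N3 cis, ONO cis, CH3CN cis (chiral); N3 trans, ONO cis, CH3CN cis.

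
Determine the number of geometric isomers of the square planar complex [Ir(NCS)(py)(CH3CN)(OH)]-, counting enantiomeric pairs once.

A square has two trans pairs of vertices; adjacent vertices are cis.
There are 3 geometric isomers: (CH3CN/OH trans, NCS/py trans); (CH3CN/py trans, NCS/OH trans); (CH3CN/NCS trans, OH/py trans).

3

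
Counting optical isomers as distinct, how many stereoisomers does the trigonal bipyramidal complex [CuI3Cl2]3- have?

3

A trigonal bipyramid has two axial and three equatorial sites, which are chemically inequivalent.
The distinct arrangements are (3 in all): Cl both axial; Cl one axial, one equatorial; Cl both equatorial.
Each arrangement has an internal mirror plane or centre of symmetry, so none is chiral.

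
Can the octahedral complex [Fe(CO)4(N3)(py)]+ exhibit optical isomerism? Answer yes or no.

An octahedron has six vertices in three trans pairs; every non-trans pair is cis.
Working through the distinct placements yields 2 geometric isomers: N3 and py mutually trans; N3 and py mutually cis.
Each arrangement has an internal mirror plane or centre of symmetry, so none is chiral.

no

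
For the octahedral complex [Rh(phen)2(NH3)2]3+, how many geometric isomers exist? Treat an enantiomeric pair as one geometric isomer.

An octahedron has six vertices in three trans pairs; every non-trans pair is cis.
Each phen is bidentate and must span two cis positions.
There are 2 geometric isomers: NH3 trans; NH3 cis (chiral).

2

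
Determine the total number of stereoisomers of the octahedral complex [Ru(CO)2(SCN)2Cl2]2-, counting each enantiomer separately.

6

In an octahedral complex each vertex has one trans partner and four cis neighbours.
Working through the distinct placements yields 5 geometric isomers: CO trans, SCN trans, Cl trans; CO trans, SCN cis, Cl cis; CO cis, SCN trans, Cl cis; CO cis, SCN cis, Cl cis (chiral); CO cis, SCN cis, Cl trans.
One of these lacks any improper symmetry element and so occurs as an enantiomeric pair, giving 5 + 1 = 6 stereoisomers in total.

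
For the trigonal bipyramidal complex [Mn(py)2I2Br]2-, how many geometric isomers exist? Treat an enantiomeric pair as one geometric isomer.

5

In a trigonal bipyramid the two axial positions differ from the three equatorial ones.
Exhaustive case analysis gives 5 geometric isomers.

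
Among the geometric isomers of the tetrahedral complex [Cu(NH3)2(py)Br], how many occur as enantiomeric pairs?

All four vertices of a tetrahedron are equivalent and mutually adjacent, so cis/trans isomerism cannot arise.
Only one geometric arrangement is possible.

0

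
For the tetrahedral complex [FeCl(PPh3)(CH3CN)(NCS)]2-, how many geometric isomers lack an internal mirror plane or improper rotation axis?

In a tetrahedral complex all four positions are equivalent and every pair of ligands is adjacent — there is no cis/trans distinction.
Only one geometric arrangement is possible; it has no improper symmetry element, so it exists as a pair of enantiomers (2 stereoisomers).

1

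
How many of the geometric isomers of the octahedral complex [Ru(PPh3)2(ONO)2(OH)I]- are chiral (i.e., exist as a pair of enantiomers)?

2

The six octahedral sites form three mutually perpendicular trans pairs.
The distinct arrangements are (6 in all): PPh3 trans, ONO trans; PPh3 cis, ONO cis (3 arrangements, 2 chiral); PPh3 trans, ONO cis; PPh3 cis, ONO trans.
Of these, 2 lack any improper symmetry element and so occur as enantiomeric pairs, giving 6 + 2 = 8 stereoisomers in total.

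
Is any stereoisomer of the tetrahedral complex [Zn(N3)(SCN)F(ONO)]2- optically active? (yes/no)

yes

In a tetrahedral complex all four positions are equivalent and every pair of ligands is adjacent — there is no cis/trans distinction.
Only one geometric arrangement is possible; it has no improper symmetry element, so it exists as a pair of enantiomers (2 stereoisomers).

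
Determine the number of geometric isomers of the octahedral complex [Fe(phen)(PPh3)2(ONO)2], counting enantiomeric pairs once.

3

An octahedron has six vertices in three trans pairs; every non-trans pair is cis.
Each phen is bidentate and must span two cis positions.
The distinct arrangements are (3 in all): PPh3 cis, ONO trans; PPh3 cis, ONO cis (chiral); PPh3 trans, ONO cis.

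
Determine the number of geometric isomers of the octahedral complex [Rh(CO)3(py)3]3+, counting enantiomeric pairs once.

2

The six octahedral sites form three mutually perpendicular trans pairs.
Working through the distinct placements yields 2 geometric isomers: CO mer; CO fac.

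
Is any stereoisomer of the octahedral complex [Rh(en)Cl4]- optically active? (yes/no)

Each en is bidentate and must span two cis positions.
Only one geometric arrangement is possible.

no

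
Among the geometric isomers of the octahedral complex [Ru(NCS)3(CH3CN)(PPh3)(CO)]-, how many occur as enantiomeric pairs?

1

There are 4 geometric isomers: NCS mer (3 arrangements); NCS fac (chiral).
One of these lacks any improper symmetry element and so occurs as an enantiomeric pair, giving 4 + 1 = 5 stereoisomers in total.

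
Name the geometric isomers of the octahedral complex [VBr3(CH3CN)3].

There are 2 geometric isomers: Br mer; Br fac.

fac and mer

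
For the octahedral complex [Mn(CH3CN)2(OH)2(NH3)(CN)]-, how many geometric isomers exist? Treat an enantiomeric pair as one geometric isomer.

The distinct arrangements are (6 in all): CH3CN trans, OH trans; CH3CN trans, OH cis; CH3CN cis, OH trans; CH3CN cis, OH cis (3 arrangements, 2 chiral).

6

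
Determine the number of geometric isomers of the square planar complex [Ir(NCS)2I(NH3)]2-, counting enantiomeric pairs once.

There are 2 geometric isomers: NCS cis; NCS trans.

2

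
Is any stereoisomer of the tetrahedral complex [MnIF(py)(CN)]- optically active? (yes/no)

All four vertices of a tetrahedron are equivalent and mutually adjacent, so cis/trans isomerism cannot arise.
Only one geometric arrangement is possible; it has no improper symmetry element, so it exists as a pair of enantiomers (2 stereoisomers).

yes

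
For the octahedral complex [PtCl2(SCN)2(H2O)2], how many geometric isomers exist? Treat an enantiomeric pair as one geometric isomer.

An octahedron has six vertices in three trans pairs; every non-trans pair is cis.
Systematic placement gives 5 geometric isomers: Cl trans, SCN trans, H2O trans; Cl trans, SCN cis, H2O cis; Cl cis, SCN trans, H2O cis; Cl cis, SCN cis, H2O cis (chiral); Cl cis, SCN cis, H2O trans.

5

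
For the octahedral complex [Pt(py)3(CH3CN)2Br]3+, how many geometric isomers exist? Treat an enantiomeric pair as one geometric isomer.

The six octahedral sites form three mutually perpendicular trans pairs.
Working through the distinct placements yields 3 geometric isomers: py mer, CH3CN cis; py mer, CH3CN trans; py fac, CH3CN cis.

3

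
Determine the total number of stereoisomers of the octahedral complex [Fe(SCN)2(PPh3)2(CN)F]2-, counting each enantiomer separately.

8

In an octahedral complex each vertex has one trans partner and four cis neighbours.
Systematic placement gives 6 geometric isomers: SCN trans, PPh3 trans; SCN cis, PPh3 cis (3 arrangements, 2 chiral); SCN trans, PPh3 cis; SCN cis, PPh3 trans.
Of these, 2 lack any improper symmetry element and so occur as enantiomeric pairs, giving 6 + 2 = 8 stereoisomers in total.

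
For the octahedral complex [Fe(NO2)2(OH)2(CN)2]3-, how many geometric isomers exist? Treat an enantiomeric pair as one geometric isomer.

The six octahedral sites form three mutually perpendicular trans pairs.
Systematic placement gives 5 geometric isomers: NO2 trans, OH trans, CN trans; NO2 cis, OH cis, CN trans; NO2 cis, OH trans, CN cis; NO2 cis, OH cis, CN cis (chiral); NO2 trans, OH cis, CN cis.

5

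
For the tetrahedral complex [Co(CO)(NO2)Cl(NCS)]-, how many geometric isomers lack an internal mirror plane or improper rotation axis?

All four vertices of a tetrahedron are equivalent and mutually adjacent, so cis/trans isomerism cannot arise.
Only one geometric arrangement is possible; it has no improper symmetry element, so it exists as a pair of enantiomers (2 stereoisomers).

1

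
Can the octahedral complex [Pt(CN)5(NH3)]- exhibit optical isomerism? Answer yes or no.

no

An octahedron has six vertices in three trans pairs; every non-trans pair is cis.
Only one geometric arrangement is possible.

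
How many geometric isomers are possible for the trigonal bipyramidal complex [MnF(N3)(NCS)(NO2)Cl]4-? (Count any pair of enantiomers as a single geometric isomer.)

10

A trigonal bipyramid has two axial and three equatorial sites, which are chemically inequivalent.
Exhaustive case analysis gives 10 geometric isomers.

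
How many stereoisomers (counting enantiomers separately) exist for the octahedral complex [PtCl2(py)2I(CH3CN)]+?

8

The six octahedral sites form three mutually perpendicular trans pairs.
Systematic placement gives 6 geometric isomers: Cl cis, py trans; Cl cis, py cis (3 arrangements, 2 chiral); Cl trans, py trans; Cl trans, py cis.
Of these, 2 lack any improper symmetry element and so occur as enantiomeric pairs, giving 6 + 2 = 8 stereoisomers in total.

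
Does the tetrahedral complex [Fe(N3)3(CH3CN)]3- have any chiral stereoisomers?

Only one geometric arrangement is possible.

no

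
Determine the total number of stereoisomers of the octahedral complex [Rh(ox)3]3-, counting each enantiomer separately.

In an octahedral complex each vertex has one trans partner and four cis neighbours.
Each ox is bidentate and must span two cis positions.
Only one geometric arrangement is possible; it has no improper symmetry element, so it exists as a pair of enantiomers (2 stereoisomers).

2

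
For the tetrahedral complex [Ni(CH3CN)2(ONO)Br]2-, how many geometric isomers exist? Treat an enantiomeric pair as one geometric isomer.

In a tetrahedral complex all four positions are equivalent and every pair of ligands is adjacent — there is no cis/trans distinction.
Only one geometric arrangement is possible.

1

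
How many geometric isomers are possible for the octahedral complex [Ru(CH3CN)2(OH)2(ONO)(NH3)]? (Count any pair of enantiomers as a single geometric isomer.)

6

The six octahedral sites form three mutually perpendicular trans pairs.
There are 6 geometric isomers: CH3CN trans, OH cis; CH3CN trans, OH trans; CH3CN cis, OH cis (3 arrangements, 2 chiral); CH3CN cis, OH trans.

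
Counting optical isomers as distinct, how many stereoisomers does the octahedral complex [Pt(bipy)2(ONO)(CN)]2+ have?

3

Each bipy is bidentate and must span two cis positions.
The distinct arrangements are (2 in all): ONO and CN mutually trans; ONO and CN mutually cis (chiral).
One of these lacks any improper symmetry element and so occurs as an enantiomeric pair, giving 2 + 1 = 3 stereoisomers in total.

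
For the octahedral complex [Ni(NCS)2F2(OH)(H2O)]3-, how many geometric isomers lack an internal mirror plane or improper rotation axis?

2

The six octahedral sites form three mutually perpendicular trans pairs.
Systematic placement gives 6 geometric isomers: NCS cis, F trans; NCS trans, F trans; NCS cis, F cis (3 arrangements, 2 chiral); NCS trans, F cis.
Of these, 2 lack any improper symmetry element and so occur as enantiomeric pairs, giving 6 + 2 = 8 stereoisomers in total.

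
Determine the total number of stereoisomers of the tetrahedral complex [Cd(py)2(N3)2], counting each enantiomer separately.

All four vertices of a tetrahedron are equivalent and mutually adjacent, so cis/trans isomerism cannot arise.
Only one geometric arrangement is possible.

1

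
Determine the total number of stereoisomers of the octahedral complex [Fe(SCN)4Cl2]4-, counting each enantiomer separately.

2

In an octahedral complex each vertex has one trans partner and four cis neighbours.
There are 2 geometric isomers: Cl trans; Cl cis.
Each arrangement has an internal mirror plane or centre of symmetry, so none is chiral.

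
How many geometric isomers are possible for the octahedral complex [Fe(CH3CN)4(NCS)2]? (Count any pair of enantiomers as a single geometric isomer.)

The six octahedral sites form three mutually perpendicular trans pairs.
There are 2 geometric isomers: NCS trans; NCS cis.

2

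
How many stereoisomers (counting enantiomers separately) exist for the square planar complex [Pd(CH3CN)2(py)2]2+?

2

In a square planar complex each vertex has one trans partner and two cis neighbours.
The distinct arrangements are (2 in all): CH3CN cis; CH3CN trans.
Each arrangement has an internal mirror plane or centre of symmetry, so none is chiral.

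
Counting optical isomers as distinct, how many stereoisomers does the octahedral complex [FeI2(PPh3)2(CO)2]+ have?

The distinct arrangements are (5 in all): I trans, PPh3 trans, CO trans; I cis, PPh3 cis, CO trans; I cis, PPh3 trans, CO cis; I cis, PPh3 cis, CO cis (chiral); I trans, PPh3 cis, CO cis.
One of these lacks any improper symmetry element and so occurs as an enantiomeric pair, giving 5 + 1 = 6 stereoisomers in total.

6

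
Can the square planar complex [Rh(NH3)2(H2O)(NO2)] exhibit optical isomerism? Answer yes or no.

In a square planar complex each vertex has one trans partner and two cis neighbours.
Working through the distinct placements yields 2 geometric isomers: NH3 cis; NH3 trans.
Each arrangement has an internal mirror plane or centre of symmetry, so none is chiral.

no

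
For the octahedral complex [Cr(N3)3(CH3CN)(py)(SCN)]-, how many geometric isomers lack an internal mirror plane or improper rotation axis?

An octahedron has six vertices in three trans pairs; every non-trans pair is cis.
There are 4 geometric isomers: N3 mer (3 arrangements); N3 fac (chiral).
One of these lacks any improper symmetry element and so occurs as an enantiomeric pair, giving 4 + 1 = 5 stereoisomers in total.

1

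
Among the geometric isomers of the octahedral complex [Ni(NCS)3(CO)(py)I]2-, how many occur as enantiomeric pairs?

1

In an octahedral complex each vertex has one trans partner and four cis neighbours.
There are 4 geometric isomers: NCS mer (3 arrangements); NCS fac (chiral).
One of these lacks any improper symmetry element and so occurs as an enantiomeric pair, giving 4 + 1 = 5 stereoisomers in total.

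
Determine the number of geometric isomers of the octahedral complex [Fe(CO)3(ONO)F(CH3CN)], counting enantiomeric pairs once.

4

Working through the distinct placements yields 4 geometric isomers: CO mer (3 arrangements); CO fac (chiral).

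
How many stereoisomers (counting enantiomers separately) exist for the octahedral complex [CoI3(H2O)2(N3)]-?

The distinct arrangements are (3 in all): I mer, H2O trans; I fac, H2O cis; I mer, H2O cis.
Each arrangement has an internal mirror plane or centre of symmetry, so none is chiral.

3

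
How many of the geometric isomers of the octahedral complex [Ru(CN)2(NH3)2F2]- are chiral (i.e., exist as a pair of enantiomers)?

In an octahedral complex each vertex has one trans partner and four cis neighbours.
There are 5 geometric isomers: CN trans, NH3 trans, F trans; CN trans, NH3 cis, F cis; CN cis, NH3 trans, F cis; CN cis, NH3 cis, F cis (chiral); CN cis, NH3 cis, F trans.
One of these lacks any improper symmetry element and so occurs as an enantiomeric pair, giving 5 + 1 = 6 stereoisomers in total.

1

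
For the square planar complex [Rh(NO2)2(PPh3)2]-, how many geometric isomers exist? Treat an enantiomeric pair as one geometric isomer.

In a square planar complex each vertex has one trans partner and two cis neighbours.
The distinct arrangements are (2 in all): NO2 cis; NO2 trans.

2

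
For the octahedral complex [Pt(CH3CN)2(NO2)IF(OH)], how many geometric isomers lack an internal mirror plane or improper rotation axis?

6

An octahedron has six vertices in three trans pairs; every non-trans pair is cis.
Exhaustive case analysis gives 9 geometric isomers.
Of these, 6 lack any improper symmetry element and so occur as enantiomeric pairs, giving 9 + 6 = 15 stereoisomers in total.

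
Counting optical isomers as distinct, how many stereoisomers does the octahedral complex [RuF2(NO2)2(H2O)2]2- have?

6

An octahedron has six vertices in three trans pairs; every non-trans pair is cis.
Systematic placement gives 5 geometric isomers: F trans, NO2 trans, H2O trans; F trans, NO2 cis, H2O cis; F cis, NO2 trans, H2O cis; F cis, NO2 cis, H2O cis (chiral); F cis, NO2 cis, H2O trans.
One of these lacks any improper symmetry element and so occurs as an enantiomeric pair, giving 5 + 1 = 6 stereoisomers in total.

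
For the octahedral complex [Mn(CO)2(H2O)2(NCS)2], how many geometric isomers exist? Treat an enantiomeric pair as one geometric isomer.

5

An octahedron has six vertices in three trans pairs; every non-trans pair is cis.
The distinct arrangements are (5 in all): CO trans, H2O trans, NCS trans; CO trans, H2O cis, NCS cis; CO cis, H2O cis, NCS trans; CO cis, H2O cis, NCS cis (chiral); CO cis, H2O trans, NCS cis.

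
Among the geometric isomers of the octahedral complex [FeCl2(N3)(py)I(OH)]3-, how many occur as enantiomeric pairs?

6

Systematic enumeration (placing each ligand type in turn and discarding arrangements equivalent by rotation or reflection) gives 9 geometric isomers.
Of these, 6 lack any improper symmetry element and so occur as enantiomeric pairs, giving 9 + 6 = 15 stereoisomers in total.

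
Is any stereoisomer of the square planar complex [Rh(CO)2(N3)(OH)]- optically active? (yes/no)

In a square planar complex each vertex has one trans partner and two cis neighbours.
The distinct arrangements are (2 in all): CO cis; CO trans.
Each arrangement has an internal mirror plane or centre of symmetry, so none is chiral.

no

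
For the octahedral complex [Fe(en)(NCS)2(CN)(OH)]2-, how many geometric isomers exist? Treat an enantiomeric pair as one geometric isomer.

4

In an octahedral complex each vertex has one trans partner and four cis neighbours.
Each en is bidentate and must span two cis positions.
Working through the distinct placements yields 4 geometric isomers: NCS cis (3 arrangements, 2 chiral); NCS trans.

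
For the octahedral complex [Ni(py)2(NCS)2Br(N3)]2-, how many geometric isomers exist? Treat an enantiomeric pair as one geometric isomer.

6

The six octahedral sites form three mutually perpendicular trans pairs.
There are 6 geometric isomers: py trans, NCS trans; py cis, NCS cis (3 arrangements, 2 chiral); py trans, NCS cis; py cis, NCS trans.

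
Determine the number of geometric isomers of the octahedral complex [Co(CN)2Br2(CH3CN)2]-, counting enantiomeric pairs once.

The six octahedral sites form three mutually perpendicular trans pairs.
Systematic placement gives 5 geometric isomers: CN trans, Br trans, CH3CN trans; CN cis, Br trans, CH3CN cis; CN trans, Br cis, CH3CN cis; CN cis, Br cis, CH3CN cis (chiral); CN cis, Br cis, CH3CN trans.

5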